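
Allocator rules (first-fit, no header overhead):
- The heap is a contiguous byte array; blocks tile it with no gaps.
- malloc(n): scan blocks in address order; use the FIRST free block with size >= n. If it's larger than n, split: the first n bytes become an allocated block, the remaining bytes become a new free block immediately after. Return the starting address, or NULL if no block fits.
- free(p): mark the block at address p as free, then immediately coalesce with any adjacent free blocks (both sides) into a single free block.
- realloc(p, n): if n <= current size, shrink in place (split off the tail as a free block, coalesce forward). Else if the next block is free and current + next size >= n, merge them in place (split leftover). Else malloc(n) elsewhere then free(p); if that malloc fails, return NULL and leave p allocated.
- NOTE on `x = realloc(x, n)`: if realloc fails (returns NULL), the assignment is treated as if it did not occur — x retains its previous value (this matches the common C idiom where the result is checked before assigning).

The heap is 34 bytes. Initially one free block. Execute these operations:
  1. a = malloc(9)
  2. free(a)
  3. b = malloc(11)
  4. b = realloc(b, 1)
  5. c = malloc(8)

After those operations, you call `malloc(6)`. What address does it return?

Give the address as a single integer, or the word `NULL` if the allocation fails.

Answer: 9

Derivation:
Op 1: a = malloc(9) -> a = 0; heap: [0-8 ALLOC][9-33 FREE]
Op 2: free(a) -> (freed a); heap: [0-33 FREE]
Op 3: b = malloc(11) -> b = 0; heap: [0-10 ALLOC][11-33 FREE]
Op 4: b = realloc(b, 1) -> b = 0; heap: [0-0 ALLOC][1-33 FREE]
Op 5: c = malloc(8) -> c = 1; heap: [0-0 ALLOC][1-8 ALLOC][9-33 FREE]
malloc(6): first-fit scan over [0-0 ALLOC][1-8 ALLOC][9-33 FREE] -> 9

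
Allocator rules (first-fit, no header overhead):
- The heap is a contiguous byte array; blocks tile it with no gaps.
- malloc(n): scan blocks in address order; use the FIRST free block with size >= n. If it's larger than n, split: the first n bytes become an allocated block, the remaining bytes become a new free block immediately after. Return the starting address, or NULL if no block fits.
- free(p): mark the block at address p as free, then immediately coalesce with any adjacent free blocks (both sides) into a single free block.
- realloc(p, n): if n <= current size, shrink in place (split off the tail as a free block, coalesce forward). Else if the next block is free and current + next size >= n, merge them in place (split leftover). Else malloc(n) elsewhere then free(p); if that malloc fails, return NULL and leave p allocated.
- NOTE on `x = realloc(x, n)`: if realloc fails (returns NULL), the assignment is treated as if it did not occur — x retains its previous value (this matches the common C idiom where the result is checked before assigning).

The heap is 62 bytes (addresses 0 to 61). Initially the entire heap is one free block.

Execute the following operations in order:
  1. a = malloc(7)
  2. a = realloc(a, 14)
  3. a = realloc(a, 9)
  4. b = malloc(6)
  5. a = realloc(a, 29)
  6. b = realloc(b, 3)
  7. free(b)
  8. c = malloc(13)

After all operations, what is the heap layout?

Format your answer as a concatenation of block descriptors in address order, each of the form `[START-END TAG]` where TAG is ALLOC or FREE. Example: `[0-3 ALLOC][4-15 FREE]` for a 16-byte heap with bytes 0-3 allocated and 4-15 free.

Op 1: a = malloc(7) -> a = 0; heap: [0-6 ALLOC][7-61 FREE]
Op 2: a = realloc(a, 14) -> a = 0; heap: [0-13 ALLOC][14-61 FREE]
Op 3: a = realloc(a, 9) -> a = 0; heap: [0-8 ALLOC][9-61 FREE]
Op 4: b = malloc(6) -> b = 9; heap: [0-8 ALLOC][9-14 ALLOC][15-61 FREE]
Op 5: a = realloc(a, 29) -> a = 15; heap: [0-8 FREE][9-14 ALLOC][15-43 ALLOC][44-61 FREE]
Op 6: b = realloc(b, 3) -> b = 9; heap: [0-8 FREE][9-11 ALLOC][12-14 FREE][15-43 ALLOC][44-61 FREE]
Op 7: free(b) -> (freed b); heap: [0-14 FREE][15-43 ALLOC][44-61 FREE]
Op 8: c = malloc(13) -> c = 0; heap: [0-12 ALLOC][13-14 FREE][15-43 ALLOC][44-61 FREE]

Answer: [0-12 ALLOC][13-14 FREE][15-43 ALLOC][44-61 FREE]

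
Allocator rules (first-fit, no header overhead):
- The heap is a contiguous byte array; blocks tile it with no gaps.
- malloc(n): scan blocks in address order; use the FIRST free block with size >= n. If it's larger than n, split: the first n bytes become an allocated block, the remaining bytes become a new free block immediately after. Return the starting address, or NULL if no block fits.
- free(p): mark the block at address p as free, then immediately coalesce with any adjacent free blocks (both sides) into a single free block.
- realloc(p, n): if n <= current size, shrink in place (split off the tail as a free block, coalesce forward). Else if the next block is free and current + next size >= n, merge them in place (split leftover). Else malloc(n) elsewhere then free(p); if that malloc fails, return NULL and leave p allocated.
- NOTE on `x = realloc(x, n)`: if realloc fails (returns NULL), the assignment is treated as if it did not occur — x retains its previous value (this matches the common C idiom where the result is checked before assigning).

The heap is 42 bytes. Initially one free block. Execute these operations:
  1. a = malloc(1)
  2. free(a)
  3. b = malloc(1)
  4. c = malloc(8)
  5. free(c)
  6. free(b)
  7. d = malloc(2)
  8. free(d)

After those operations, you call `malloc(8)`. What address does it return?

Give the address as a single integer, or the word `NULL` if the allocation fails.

Answer: 0

Derivation:
Op 1: a = malloc(1) -> a = 0; heap: [0-0 ALLOC][1-41 FREE]
Op 2: free(a) -> (freed a); heap: [0-41 FREE]
Op 3: b = malloc(1) -> b = 0; heap: [0-0 ALLOC][1-41 FREE]
Op 4: c = malloc(8) -> c = 1; heap: [0-0 ALLOC][1-8 ALLOC][9-41 FREE]
Op 5: free(c) -> (freed c); heap: [0-0 ALLOC][1-41 FREE]
Op 6: free(b) -> (freed b); heap: [0-41 FREE]
Op 7: d = malloc(2) -> d = 0; heap: [0-1 ALLOC][2-41 FREE]
Op 8: free(d) -> (freed d); heap: [0-41 FREE]
malloc(8): first-fit scan over [0-41 FREE] -> 0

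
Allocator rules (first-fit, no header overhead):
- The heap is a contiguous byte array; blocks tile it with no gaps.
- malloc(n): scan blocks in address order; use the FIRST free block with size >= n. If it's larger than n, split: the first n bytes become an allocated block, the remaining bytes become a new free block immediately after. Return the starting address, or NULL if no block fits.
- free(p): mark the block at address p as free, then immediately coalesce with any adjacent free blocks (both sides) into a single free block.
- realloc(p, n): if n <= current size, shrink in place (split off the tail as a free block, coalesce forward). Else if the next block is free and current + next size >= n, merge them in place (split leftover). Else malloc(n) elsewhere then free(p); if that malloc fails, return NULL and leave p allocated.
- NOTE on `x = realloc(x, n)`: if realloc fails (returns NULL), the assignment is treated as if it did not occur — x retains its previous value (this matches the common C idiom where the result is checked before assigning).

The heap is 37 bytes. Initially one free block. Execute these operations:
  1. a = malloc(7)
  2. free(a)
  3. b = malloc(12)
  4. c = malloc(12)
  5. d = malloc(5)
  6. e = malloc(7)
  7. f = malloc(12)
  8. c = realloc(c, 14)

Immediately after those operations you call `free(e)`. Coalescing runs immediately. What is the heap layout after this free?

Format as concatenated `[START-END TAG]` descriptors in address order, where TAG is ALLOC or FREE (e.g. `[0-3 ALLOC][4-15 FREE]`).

Op 1: a = malloc(7) -> a = 0; heap: [0-6 ALLOC][7-36 FREE]
Op 2: free(a) -> (freed a); heap: [0-36 FREE]
Op 3: b = malloc(12) -> b = 0; heap: [0-11 ALLOC][12-36 FREE]
Op 4: c = malloc(12) -> c = 12; heap: [0-11 ALLOC][12-23 ALLOC][24-36 FREE]
Op 5: d = malloc(5) -> d = 24; heap: [0-11 ALLOC][12-23 ALLOC][24-28 ALLOC][29-36 FREE]
Op 6: e = malloc(7) -> e = 29; heap: [0-11 ALLOC][12-23 ALLOC][24-28 ALLOC][29-35 ALLOC][36-36 FREE]
Op 7: f = malloc(12) -> f = NULL; heap: [0-11 ALLOC][12-23 ALLOC][24-28 ALLOC][29-35 ALLOC][36-36 FREE]
Op 8: c = realloc(c, 14) -> NULL (c unchanged); heap: [0-11 ALLOC][12-23 ALLOC][24-28 ALLOC][29-35 ALLOC][36-36 FREE]
free(e): e = 29 -> block [29-35 ALLOC]; mark free, coalesce with adjacent free neighbors -> [0-11 ALLOC][12-23 ALLOC][24-28 ALLOC][29-36 FREE]

Answer: [0-11 ALLOC][12-23 ALLOC][24-28 ALLOC][29-36 FREE]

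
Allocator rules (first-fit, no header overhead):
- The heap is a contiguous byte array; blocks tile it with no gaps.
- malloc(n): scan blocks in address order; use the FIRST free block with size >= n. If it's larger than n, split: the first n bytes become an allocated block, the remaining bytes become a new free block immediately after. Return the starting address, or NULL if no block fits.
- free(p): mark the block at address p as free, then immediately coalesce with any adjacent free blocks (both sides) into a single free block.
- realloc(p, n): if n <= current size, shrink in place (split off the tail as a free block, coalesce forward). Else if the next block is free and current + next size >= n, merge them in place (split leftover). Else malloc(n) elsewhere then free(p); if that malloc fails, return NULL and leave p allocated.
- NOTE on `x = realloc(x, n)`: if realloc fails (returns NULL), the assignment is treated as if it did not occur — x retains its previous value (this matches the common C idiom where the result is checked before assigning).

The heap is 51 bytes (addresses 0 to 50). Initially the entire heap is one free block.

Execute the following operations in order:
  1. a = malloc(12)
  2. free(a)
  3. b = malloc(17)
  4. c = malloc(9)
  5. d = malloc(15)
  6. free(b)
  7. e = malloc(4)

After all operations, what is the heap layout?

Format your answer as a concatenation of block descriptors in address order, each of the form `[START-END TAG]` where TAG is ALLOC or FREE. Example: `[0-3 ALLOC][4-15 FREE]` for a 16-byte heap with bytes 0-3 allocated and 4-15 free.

Answer: [0-3 ALLOC][4-16 FREE][17-25 ALLOC][26-40 ALLOC][41-50 FREE]

Derivation:
Op 1: a = malloc(12) -> a = 0; heap: [0-11 ALLOC][12-50 FREE]
Op 2: free(a) -> (freed a); heap: [0-50 FREE]
Op 3: b = malloc(17) -> b = 0; heap: [0-16 ALLOC][17-50 FREE]
Op 4: c = malloc(9) -> c = 17; heap: [0-16 ALLOC][17-25 ALLOC][26-50 FREE]
Op 5: d = malloc(15) -> d = 26; heap: [0-16 ALLOC][17-25 ALLOC][26-40 ALLOC][41-50 FREE]
Op 6: free(b) -> (freed b); heap: [0-16 FREE][17-25 ALLOC][26-40 ALLOC][41-50 FREE]
Op 7: e = malloc(4) -> e = 0; heap: [0-3 ALLOC][4-16 FREE][17-25 ALLOC][26-40 ALLOC][41-50 FREE]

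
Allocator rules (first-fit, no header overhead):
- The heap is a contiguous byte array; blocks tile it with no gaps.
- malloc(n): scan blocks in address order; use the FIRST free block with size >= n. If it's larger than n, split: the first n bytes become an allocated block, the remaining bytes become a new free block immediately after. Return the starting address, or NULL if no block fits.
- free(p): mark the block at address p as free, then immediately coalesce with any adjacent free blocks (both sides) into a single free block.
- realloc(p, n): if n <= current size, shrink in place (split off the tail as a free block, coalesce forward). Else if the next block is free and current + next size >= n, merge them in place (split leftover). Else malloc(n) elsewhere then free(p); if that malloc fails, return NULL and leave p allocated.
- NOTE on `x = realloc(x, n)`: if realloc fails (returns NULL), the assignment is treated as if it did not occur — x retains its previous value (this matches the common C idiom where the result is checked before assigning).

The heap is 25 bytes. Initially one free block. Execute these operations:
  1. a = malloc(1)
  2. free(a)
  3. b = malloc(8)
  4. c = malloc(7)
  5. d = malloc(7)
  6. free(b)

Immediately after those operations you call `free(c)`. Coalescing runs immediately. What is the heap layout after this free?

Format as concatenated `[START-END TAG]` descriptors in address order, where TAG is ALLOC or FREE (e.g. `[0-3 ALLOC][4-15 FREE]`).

Op 1: a = malloc(1) -> a = 0; heap: [0-0 ALLOC][1-24 FREE]
Op 2: free(a) -> (freed a); heap: [0-24 FREE]
Op 3: b = malloc(8) -> b = 0; heap: [0-7 ALLOC][8-24 FREE]
Op 4: c = malloc(7) -> c = 8; heap: [0-7 ALLOC][8-14 ALLOC][15-24 FREE]
Op 5: d = malloc(7) -> d = 15; heap: [0-7 ALLOC][8-14 ALLOC][15-21 ALLOC][22-24 FREE]
Op 6: free(b) -> (freed b); heap: [0-7 FREE][8-14 ALLOC][15-21 ALLOC][22-24 FREE]
free(c): c = 8 -> block [8-14 ALLOC]; mark free, coalesce with adjacent free neighbors -> [0-14 FREE][15-21 ALLOC][22-24 FREE]

Answer: [0-14 FREE][15-21 ALLOC][22-24 FREE]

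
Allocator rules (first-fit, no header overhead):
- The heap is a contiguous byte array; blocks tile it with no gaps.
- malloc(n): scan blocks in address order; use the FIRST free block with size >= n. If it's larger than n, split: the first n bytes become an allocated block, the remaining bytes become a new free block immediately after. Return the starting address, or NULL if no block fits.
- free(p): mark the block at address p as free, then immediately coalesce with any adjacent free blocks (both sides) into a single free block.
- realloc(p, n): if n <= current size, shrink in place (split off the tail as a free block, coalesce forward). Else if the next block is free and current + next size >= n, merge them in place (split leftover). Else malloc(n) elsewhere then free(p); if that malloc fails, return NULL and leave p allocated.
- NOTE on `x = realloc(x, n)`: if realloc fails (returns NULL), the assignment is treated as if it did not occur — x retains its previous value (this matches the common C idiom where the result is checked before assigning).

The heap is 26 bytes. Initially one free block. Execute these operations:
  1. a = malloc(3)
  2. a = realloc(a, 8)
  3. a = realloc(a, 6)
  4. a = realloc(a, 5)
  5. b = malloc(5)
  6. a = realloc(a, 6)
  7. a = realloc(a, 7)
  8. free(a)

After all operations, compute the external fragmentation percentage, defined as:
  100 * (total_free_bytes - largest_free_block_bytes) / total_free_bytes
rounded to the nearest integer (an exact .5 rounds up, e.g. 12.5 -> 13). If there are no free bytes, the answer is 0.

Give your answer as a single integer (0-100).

Op 1: a = malloc(3) -> a = 0; heap: [0-2 ALLOC][3-25 FREE]
Op 2: a = realloc(a, 8) -> a = 0; heap: [0-7 ALLOC][8-25 FREE]
Op 3: a = realloc(a, 6) -> a = 0; heap: [0-5 ALLOC][6-25 FREE]
Op 4: a = realloc(a, 5) -> a = 0; heap: [0-4 ALLOC][5-25 FREE]
Op 5: b = malloc(5) -> b = 5; heap: [0-4 ALLOC][5-9 ALLOC][10-25 FREE]
Op 6: a = realloc(a, 6) -> a = 10; heap: [0-4 FREE][5-9 ALLOC][10-15 ALLOC][16-25 FREE]
Op 7: a = realloc(a, 7) -> a = 10; heap: [0-4 FREE][5-9 ALLOC][10-16 ALLOC][17-25 FREE]
Op 8: free(a) -> (freed a); heap: [0-4 FREE][5-9 ALLOC][10-25 FREE]
Free blocks: [5 16] total_free=21 largest=16 -> 100*(21-16)/21 = 500/21 ≈ 23.810 -> rounds to 24

Answer: 24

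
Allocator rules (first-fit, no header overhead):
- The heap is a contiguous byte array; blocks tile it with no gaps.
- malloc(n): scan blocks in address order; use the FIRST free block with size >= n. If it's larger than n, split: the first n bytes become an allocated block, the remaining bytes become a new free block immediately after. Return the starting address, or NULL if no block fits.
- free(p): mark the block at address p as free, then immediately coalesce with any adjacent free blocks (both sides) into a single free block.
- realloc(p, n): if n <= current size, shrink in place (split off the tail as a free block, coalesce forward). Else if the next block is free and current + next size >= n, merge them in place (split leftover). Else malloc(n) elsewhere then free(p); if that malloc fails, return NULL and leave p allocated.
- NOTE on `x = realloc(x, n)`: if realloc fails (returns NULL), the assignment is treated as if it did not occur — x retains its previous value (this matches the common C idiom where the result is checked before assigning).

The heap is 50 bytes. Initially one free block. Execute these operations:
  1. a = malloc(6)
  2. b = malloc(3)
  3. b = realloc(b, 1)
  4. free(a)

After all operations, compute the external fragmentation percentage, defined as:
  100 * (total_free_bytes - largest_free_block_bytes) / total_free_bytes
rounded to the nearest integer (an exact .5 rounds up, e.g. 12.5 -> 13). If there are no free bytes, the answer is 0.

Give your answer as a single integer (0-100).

Op 1: a = malloc(6) -> a = 0; heap: [0-5 ALLOC][6-49 FREE]
Op 2: b = malloc(3) -> b = 6; heap: [0-5 ALLOC][6-8 ALLOC][9-49 FREE]
Op 3: b = realloc(b, 1) -> b = 6; heap: [0-5 ALLOC][6-6 ALLOC][7-49 FREE]
Op 4: free(a) -> (freed a); heap: [0-5 FREE][6-6 ALLOC][7-49 FREE]
Free blocks: [6 43] total_free=49 largest=43 -> 100*(49-43)/49 = 600/49 ≈ 12.245 -> rounds to 12

Answer: 12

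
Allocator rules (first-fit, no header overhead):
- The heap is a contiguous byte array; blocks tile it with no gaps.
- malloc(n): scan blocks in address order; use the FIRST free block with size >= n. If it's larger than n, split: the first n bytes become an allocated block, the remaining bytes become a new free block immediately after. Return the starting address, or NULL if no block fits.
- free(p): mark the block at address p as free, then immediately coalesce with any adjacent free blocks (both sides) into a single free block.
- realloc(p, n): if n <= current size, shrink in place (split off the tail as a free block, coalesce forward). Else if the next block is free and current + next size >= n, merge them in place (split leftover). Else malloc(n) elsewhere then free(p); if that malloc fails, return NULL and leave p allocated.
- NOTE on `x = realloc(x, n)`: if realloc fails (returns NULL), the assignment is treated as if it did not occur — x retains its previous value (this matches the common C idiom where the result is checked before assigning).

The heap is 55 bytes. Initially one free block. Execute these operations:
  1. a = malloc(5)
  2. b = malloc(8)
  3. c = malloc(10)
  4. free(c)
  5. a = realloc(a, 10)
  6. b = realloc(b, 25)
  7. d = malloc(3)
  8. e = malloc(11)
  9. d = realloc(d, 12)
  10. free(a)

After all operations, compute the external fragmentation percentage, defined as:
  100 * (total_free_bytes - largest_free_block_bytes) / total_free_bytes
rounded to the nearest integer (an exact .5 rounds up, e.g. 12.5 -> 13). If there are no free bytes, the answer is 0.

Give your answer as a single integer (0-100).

Answer: 39

Derivation:
Op 1: a = malloc(5) -> a = 0; heap: [0-4 ALLOC][5-54 FREE]
Op 2: b = malloc(8) -> b = 5; heap: [0-4 ALLOC][5-12 ALLOC][13-54 FREE]
Op 3: c = malloc(10) -> c = 13; heap: [0-4 ALLOC][5-12 ALLOC][13-22 ALLOC][23-54 FREE]
Op 4: free(c) -> (freed c); heap: [0-4 ALLOC][5-12 ALLOC][13-54 FREE]
Op 5: a = realloc(a, 10) -> a = 13; heap: [0-4 FREE][5-12 ALLOC][13-22 ALLOC][23-54 FREE]
Op 6: b = realloc(b, 25) -> b = 23; heap: [0-12 FREE][13-22 ALLOC][23-47 ALLOC][48-54 FREE]
Op 7: d = malloc(3) -> d = 0; heap: [0-2 ALLOC][3-12 FREE][13-22 ALLOC][23-47 ALLOC][48-54 FREE]
Op 8: e = malloc(11) -> e = NULL; heap: [0-2 ALLOC][3-12 FREE][13-22 ALLOC][23-47 ALLOC][48-54 FREE]
Op 9: d = realloc(d, 12) -> d = 0; heap: [0-11 ALLOC][12-12 FREE][13-22 ALLOC][23-47 ALLOC][48-54 FREE]
Op 10: free(a) -> (freed a); heap: [0-11 ALLOC][12-22 FREE][23-47 ALLOC][48-54 FREE]
Free blocks: [11 7] total_free=18 largest=11 -> 100*(18-11)/18 = 700/18 ≈ 38.889 -> rounds to 39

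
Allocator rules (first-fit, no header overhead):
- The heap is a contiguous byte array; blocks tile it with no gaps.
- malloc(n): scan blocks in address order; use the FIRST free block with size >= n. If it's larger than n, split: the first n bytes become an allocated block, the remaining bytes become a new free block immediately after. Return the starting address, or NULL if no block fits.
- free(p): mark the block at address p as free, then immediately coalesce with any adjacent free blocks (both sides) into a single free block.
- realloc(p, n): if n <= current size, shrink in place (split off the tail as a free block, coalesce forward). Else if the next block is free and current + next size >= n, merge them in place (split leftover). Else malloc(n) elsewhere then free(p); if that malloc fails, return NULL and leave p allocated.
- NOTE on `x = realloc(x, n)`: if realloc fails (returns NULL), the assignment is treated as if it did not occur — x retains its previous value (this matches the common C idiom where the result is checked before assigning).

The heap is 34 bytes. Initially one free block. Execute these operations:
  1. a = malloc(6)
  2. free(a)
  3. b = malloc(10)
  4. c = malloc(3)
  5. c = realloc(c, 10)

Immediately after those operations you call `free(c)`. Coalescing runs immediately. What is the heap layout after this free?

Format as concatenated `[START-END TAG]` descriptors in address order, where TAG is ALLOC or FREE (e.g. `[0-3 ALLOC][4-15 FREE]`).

Op 1: a = malloc(6) -> a = 0; heap: [0-5 ALLOC][6-33 FREE]
Op 2: free(a) -> (freed a); heap: [0-33 FREE]
Op 3: b = malloc(10) -> b = 0; heap: [0-9 ALLOC][10-33 FREE]
Op 4: c = malloc(3) -> c = 10; heap: [0-9 ALLOC][10-12 ALLOC][13-33 FREE]
Op 5: c = realloc(c, 10) -> c = 10; heap: [0-9 ALLOC][10-19 ALLOC][20-33 FREE]
free(c): c = 10 -> block [10-19 ALLOC]; mark free, coalesce with adjacent free neighbors -> [0-9 ALLOC][10-33 FREE]

Answer: [0-9 ALLOC][10-33 FREE]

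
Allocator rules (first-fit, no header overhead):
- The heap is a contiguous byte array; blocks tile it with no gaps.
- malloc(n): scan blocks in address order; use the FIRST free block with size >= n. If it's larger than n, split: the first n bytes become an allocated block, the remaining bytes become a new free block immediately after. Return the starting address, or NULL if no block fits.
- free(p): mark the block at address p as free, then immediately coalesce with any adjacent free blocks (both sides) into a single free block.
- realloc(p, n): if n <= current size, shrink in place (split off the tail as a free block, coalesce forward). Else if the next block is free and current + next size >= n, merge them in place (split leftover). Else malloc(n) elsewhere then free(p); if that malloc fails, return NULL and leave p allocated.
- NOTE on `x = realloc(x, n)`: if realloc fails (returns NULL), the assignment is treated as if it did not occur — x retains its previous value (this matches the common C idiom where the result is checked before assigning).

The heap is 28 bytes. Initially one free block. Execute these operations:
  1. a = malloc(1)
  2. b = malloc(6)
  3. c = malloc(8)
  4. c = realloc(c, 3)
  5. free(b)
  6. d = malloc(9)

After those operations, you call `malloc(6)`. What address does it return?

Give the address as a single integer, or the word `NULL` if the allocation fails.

Answer: 1

Derivation:
Op 1: a = malloc(1) -> a = 0; heap: [0-0 ALLOC][1-27 FREE]
Op 2: b = malloc(6) -> b = 1; heap: [0-0 ALLOC][1-6 ALLOC][7-27 FREE]
Op 3: c = malloc(8) -> c = 7; heap: [0-0 ALLOC][1-6 ALLOC][7-14 ALLOC][15-27 FREE]
Op 4: c = realloc(c, 3) -> c = 7; heap: [0-0 ALLOC][1-6 ALLOC][7-9 ALLOC][10-27 FREE]
Op 5: free(b) -> (freed b); heap: [0-0 ALLOC][1-6 FREE][7-9 ALLOC][10-27 FREE]
Op 6: d = malloc(9) -> d = 10; heap: [0-0 ALLOC][1-6 FREE][7-9 ALLOC][10-18 ALLOC][19-27 FREE]
malloc(6): first-fit scan over [0-0 ALLOC][1-6 FREE][7-9 ALLOC][10-18 ALLOC][19-27 FREE] -> 1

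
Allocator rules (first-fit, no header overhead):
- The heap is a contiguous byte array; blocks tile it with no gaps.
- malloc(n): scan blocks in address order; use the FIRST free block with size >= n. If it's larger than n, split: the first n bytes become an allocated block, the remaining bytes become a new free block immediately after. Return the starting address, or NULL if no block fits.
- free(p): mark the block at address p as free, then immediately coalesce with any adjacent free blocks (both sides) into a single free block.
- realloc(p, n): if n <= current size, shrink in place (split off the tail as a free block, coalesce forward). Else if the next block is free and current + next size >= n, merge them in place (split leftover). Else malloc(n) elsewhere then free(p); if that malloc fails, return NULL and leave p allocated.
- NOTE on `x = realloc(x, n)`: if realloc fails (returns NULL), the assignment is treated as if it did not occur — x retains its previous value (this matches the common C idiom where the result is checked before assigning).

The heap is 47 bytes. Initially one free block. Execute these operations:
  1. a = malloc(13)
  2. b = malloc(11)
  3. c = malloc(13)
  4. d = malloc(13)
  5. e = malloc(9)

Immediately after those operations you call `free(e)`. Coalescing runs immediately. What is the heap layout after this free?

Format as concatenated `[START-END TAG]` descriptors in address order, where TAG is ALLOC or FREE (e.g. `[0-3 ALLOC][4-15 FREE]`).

Answer: [0-12 ALLOC][13-23 ALLOC][24-36 ALLOC][37-46 FREE]

Derivation:
Op 1: a = malloc(13) -> a = 0; heap: [0-12 ALLOC][13-46 FREE]
Op 2: b = malloc(11) -> b = 13; heap: [0-12 ALLOC][13-23 ALLOC][24-46 FREE]
Op 3: c = malloc(13) -> c = 24; heap: [0-12 ALLOC][13-23 ALLOC][24-36 ALLOC][37-46 FREE]
Op 4: d = malloc(13) -> d = NULL; heap: [0-12 ALLOC][13-23 ALLOC][24-36 ALLOC][37-46 FREE]
Op 5: e = malloc(9) -> e = 37; heap: [0-12 ALLOC][13-23 ALLOC][24-36 ALLOC][37-45 ALLOC][46-46 FREE]
free(e): e = 37 -> block [37-45 ALLOC]; mark free, coalesce with adjacent free neighbors -> [0-12 ALLOC][13-23 ALLOC][24-36 ALLOC][37-46 FREE]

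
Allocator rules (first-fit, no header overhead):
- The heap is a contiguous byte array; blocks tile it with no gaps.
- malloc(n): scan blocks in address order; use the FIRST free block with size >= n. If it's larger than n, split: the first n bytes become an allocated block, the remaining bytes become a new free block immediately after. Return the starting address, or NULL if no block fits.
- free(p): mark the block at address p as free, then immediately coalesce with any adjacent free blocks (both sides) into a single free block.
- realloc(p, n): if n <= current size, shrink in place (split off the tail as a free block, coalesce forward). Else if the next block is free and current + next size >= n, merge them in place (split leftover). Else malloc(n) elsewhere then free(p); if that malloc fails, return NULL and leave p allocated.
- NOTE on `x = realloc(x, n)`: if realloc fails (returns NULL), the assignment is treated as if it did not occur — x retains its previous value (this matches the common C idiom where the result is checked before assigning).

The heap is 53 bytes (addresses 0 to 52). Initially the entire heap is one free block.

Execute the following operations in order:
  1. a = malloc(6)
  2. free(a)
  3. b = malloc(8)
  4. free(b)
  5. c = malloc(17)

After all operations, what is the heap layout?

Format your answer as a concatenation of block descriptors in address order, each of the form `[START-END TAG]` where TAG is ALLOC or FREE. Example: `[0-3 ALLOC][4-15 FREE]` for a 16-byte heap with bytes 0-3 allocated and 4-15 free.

Op 1: a = malloc(6) -> a = 0; heap: [0-5 ALLOC][6-52 FREE]
Op 2: free(a) -> (freed a); heap: [0-52 FREE]
Op 3: b = malloc(8) -> b = 0; heap: [0-7 ALLOC][8-52 FREE]
Op 4: free(b) -> (freed b); heap: [0-52 FREE]
Op 5: c = malloc(17) -> c = 0; heap: [0-16 ALLOC][17-52 FREE]

Answer: [0-16 ALLOC][17-52 FREE]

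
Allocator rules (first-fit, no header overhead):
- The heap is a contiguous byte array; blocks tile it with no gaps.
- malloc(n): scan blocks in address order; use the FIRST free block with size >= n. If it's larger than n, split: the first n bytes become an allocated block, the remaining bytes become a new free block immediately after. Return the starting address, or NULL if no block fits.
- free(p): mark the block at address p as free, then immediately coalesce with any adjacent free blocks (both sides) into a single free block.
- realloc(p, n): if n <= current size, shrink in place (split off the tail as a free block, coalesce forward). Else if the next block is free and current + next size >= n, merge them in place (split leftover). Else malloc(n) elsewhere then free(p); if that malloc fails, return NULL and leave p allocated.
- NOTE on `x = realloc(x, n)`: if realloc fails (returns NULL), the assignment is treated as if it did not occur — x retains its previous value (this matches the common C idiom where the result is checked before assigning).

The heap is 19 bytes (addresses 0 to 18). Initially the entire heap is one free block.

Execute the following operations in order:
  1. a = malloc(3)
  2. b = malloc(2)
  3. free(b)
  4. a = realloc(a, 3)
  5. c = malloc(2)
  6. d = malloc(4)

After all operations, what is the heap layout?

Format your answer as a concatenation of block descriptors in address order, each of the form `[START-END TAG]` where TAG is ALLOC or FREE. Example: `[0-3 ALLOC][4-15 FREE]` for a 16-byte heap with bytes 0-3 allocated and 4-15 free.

Op 1: a = malloc(3) -> a = 0; heap: [0-2 ALLOC][3-18 FREE]
Op 2: b = malloc(2) -> b = 3; heap: [0-2 ALLOC][3-4 ALLOC][5-18 FREE]
Op 3: free(b) -> (freed b); heap: [0-2 ALLOC][3-18 FREE]
Op 4: a = realloc(a, 3) -> a = 0; heap: [0-2 ALLOC][3-18 FREE]
Op 5: c = malloc(2) -> c = 3; heap: [0-2 ALLOC][3-4 ALLOC][5-18 FREE]
Op 6: d = malloc(4) -> d = 5; heap: [0-2 ALLOC][3-4 ALLOC][5-8 ALLOC][9-18 FREE]

Answer: [0-2 ALLOC][3-4 ALLOC][5-8 ALLOC][9-18 FREE]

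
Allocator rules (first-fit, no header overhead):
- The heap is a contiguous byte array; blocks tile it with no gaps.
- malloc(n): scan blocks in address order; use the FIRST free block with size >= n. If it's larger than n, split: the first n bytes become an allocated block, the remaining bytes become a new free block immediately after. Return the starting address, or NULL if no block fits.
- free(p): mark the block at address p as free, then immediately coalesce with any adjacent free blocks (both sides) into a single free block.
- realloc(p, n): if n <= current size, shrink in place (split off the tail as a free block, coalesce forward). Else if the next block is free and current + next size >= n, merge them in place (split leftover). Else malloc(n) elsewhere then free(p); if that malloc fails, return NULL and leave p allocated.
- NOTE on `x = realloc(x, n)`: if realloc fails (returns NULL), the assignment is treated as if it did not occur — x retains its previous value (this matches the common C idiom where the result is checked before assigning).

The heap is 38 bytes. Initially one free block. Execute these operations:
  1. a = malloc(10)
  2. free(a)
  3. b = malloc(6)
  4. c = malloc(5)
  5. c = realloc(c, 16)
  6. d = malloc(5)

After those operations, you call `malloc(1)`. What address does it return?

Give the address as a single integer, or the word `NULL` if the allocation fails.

Answer: 27

Derivation:
Op 1: a = malloc(10) -> a = 0; heap: [0-9 ALLOC][10-37 FREE]
Op 2: free(a) -> (freed a); heap: [0-37 FREE]
Op 3: b = malloc(6) -> b = 0; heap: [0-5 ALLOC][6-37 FREE]
Op 4: c = malloc(5) -> c = 6; heap: [0-5 ALLOC][6-10 ALLOC][11-37 FREE]
Op 5: c = realloc(c, 16) -> c = 6; heap: [0-5 ALLOC][6-21 ALLOC][22-37 FREE]
Op 6: d = malloc(5) -> d = 22; heap: [0-5 ALLOC][6-21 ALLOC][22-26 ALLOC][27-37 FREE]
malloc(1): first-fit scan over [0-5 ALLOC][6-21 ALLOC][22-26 ALLOC][27-37 FREE] -> 27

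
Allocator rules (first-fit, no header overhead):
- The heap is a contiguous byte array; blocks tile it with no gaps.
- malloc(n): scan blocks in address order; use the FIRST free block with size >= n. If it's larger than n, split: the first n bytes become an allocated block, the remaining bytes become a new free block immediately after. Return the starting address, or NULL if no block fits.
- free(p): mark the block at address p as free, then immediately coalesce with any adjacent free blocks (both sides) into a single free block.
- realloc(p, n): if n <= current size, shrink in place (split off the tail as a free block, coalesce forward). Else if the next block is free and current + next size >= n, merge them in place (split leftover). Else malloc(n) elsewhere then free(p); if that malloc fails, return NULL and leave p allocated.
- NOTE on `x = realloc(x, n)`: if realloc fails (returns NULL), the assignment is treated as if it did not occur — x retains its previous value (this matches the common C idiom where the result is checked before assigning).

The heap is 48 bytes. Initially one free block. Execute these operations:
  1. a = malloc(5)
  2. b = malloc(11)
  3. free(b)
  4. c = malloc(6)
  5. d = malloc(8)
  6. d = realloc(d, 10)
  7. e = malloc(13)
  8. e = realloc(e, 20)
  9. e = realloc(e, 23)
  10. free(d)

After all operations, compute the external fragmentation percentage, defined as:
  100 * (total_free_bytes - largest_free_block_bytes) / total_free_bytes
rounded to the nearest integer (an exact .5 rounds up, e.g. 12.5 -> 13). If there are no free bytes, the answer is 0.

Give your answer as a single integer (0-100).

Op 1: a = malloc(5) -> a = 0; heap: [0-4 ALLOC][5-47 FREE]
Op 2: b = malloc(11) -> b = 5; heap: [0-4 ALLOC][5-15 ALLOC][16-47 FREE]
Op 3: free(b) -> (freed b); heap: [0-4 ALLOC][5-47 FREE]
Op 4: c = malloc(6) -> c = 5; heap: [0-4 ALLOC][5-10 ALLOC][11-47 FREE]
Op 5: d = malloc(8) -> d = 11; heap: [0-4 ALLOC][5-10 ALLOC][11-18 ALLOC][19-47 FREE]
Op 6: d = realloc(d, 10) -> d = 11; heap: [0-4 ALLOC][5-10 ALLOC][11-20 ALLOC][21-47 FREE]
Op 7: e = malloc(13) -> e = 21; heap: [0-4 ALLOC][5-10 ALLOC][11-20 ALLOC][21-33 ALLOC][34-47 FREE]
Op 8: e = realloc(e, 20) -> e = 21; heap: [0-4 ALLOC][5-10 ALLOC][11-20 ALLOC][21-40 ALLOC][41-47 FREE]
Op 9: e = realloc(e, 23) -> e = 21; heap: [0-4 ALLOC][5-10 ALLOC][11-20 ALLOC][21-43 ALLOC][44-47 FREE]
Op 10: free(d) -> (freed d); heap: [0-4 ALLOC][5-10 ALLOC][11-20 FREE][21-43 ALLOC][44-47 FREE]
Free blocks: [10 4] total_free=14 largest=10 -> 100*(14-10)/14 = 400/14 ≈ 28.571 -> rounds to 29

Answer: 29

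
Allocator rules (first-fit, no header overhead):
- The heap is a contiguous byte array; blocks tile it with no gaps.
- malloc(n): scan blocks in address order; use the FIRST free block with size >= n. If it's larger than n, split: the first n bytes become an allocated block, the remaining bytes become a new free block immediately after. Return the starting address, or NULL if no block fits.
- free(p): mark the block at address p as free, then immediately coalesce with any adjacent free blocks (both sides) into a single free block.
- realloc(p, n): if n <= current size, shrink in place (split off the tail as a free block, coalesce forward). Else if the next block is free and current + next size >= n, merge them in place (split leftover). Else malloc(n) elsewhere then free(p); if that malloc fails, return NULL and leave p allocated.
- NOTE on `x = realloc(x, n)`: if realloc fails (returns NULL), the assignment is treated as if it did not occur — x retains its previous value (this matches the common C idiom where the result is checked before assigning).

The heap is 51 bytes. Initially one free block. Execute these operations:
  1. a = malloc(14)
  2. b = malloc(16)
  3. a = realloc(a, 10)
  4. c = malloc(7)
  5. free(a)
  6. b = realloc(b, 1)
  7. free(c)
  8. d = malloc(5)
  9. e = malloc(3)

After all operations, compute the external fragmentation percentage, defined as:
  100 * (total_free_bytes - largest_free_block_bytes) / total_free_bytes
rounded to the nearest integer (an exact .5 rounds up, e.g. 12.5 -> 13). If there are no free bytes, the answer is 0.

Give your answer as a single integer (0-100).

Answer: 14

Derivation:
Op 1: a = malloc(14) -> a = 0; heap: [0-13 ALLOC][14-50 FREE]
Op 2: b = malloc(16) -> b = 14; heap: [0-13 ALLOC][14-29 ALLOC][30-50 FREE]
Op 3: a = realloc(a, 10) -> a = 0; heap: [0-9 ALLOC][10-13 FREE][14-29 ALLOC][30-50 FREE]
Op 4: c = malloc(7) -> c = 30; heap: [0-9 ALLOC][10-13 FREE][14-29 ALLOC][30-36 ALLOC][37-50 FREE]
Op 5: free(a) -> (freed a); heap: [0-13 FREE][14-29 ALLOC][30-36 ALLOC][37-50 FREE]
Op 6: b = realloc(b, 1) -> b = 14; heap: [0-13 FREE][14-14 ALLOC][15-29 FREE][30-36 ALLOC][37-50 FREE]
Op 7: free(c) -> (freed c); heap: [0-13 FREE][14-14 ALLOC][15-50 FREE]
Op 8: d = malloc(5) -> d = 0; heap: [0-4 ALLOC][5-13 FREE][14-14 ALLOC][15-50 FREE]
Op 9: e = malloc(3) -> e = 5; heap: [0-4 ALLOC][5-7 ALLOC][8-13 FREE][14-14 ALLOC][15-50 FREE]
Free blocks: [6 36] total_free=42 largest=36 -> 100*(42-36)/42 = 600/42 ≈ 14.286 -> rounds to 14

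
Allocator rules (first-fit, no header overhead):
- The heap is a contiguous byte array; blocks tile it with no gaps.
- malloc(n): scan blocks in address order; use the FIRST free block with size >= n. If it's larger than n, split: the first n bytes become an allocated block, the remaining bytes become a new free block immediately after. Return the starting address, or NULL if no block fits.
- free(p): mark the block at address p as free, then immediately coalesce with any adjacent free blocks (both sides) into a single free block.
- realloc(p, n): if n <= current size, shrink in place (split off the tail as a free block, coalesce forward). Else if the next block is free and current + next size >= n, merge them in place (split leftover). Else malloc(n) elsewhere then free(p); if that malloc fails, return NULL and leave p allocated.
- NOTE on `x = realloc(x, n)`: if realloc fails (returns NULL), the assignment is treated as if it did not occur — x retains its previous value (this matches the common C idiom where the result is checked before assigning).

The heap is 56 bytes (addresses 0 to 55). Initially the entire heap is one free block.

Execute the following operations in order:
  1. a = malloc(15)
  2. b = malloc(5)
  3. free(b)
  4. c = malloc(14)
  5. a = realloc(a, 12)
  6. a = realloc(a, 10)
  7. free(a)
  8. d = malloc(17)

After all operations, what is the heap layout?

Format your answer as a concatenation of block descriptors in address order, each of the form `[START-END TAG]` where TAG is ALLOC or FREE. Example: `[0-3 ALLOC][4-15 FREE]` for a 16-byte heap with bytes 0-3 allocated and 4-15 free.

Answer: [0-14 FREE][15-28 ALLOC][29-45 ALLOC][46-55 FREE]

Derivation:
Op 1: a = malloc(15) -> a = 0; heap: [0-14 ALLOC][15-55 FREE]
Op 2: b = malloc(5) -> b = 15; heap: [0-14 ALLOC][15-19 ALLOC][20-55 FREE]
Op 3: free(b) -> (freed b); heap: [0-14 ALLOC][15-55 FREE]
Op 4: c = malloc(14) -> c = 15; heap: [0-14 ALLOC][15-28 ALLOC][29-55 FREE]
Op 5: a = realloc(a, 12) -> a = 0; heap: [0-11 ALLOC][12-14 FREE][15-28 ALLOC][29-55 FREE]
Op 6: a = realloc(a, 10) -> a = 0; heap: [0-9 ALLOC][10-14 FREE][15-28 ALLOC][29-55 FREE]
Op 7: free(a) -> (freed a); heap: [0-14 FREE][15-28 ALLOC][29-55 FREE]
Op 8: d = malloc(17) -> d = 29; heap: [0-14 FREE][15-28 ALLOC][29-45 ALLOC][46-55 FREE]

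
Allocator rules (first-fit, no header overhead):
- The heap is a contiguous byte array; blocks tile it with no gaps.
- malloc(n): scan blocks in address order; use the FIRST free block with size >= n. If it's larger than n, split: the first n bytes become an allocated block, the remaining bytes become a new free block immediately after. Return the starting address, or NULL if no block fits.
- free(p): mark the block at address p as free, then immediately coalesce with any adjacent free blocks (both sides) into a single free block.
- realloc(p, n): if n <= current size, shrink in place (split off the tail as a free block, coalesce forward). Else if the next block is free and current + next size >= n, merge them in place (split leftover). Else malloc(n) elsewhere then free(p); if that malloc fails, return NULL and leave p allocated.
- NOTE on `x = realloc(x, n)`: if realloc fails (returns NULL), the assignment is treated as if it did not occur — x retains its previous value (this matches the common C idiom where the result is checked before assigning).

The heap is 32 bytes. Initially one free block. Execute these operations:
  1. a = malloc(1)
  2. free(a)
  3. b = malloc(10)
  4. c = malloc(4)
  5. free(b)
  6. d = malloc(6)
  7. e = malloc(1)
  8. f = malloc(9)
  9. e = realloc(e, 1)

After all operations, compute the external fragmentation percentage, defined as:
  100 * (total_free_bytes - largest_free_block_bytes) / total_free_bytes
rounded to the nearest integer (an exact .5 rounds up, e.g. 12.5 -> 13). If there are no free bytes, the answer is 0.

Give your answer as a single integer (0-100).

Op 1: a = malloc(1) -> a = 0; heap: [0-0 ALLOC][1-31 FREE]
Op 2: free(a) -> (freed a); heap: [0-31 FREE]
Op 3: b = malloc(10) -> b = 0; heap: [0-9 ALLOC][10-31 FREE]
Op 4: c = malloc(4) -> c = 10; heap: [0-9 ALLOC][10-13 ALLOC][14-31 FREE]
Op 5: free(b) -> (freed b); heap: [0-9 FREE][10-13 ALLOC][14-31 FREE]
Op 6: d = malloc(6) -> d = 0; heap: [0-5 ALLOC][6-9 FREE][10-13 ALLOC][14-31 FREE]
Op 7: e = malloc(1) -> e = 6; heap: [0-5 ALLOC][6-6 ALLOC][7-9 FREE][10-13 ALLOC][14-31 FREE]
Op 8: f = malloc(9) -> f = 14; heap: [0-5 ALLOC][6-6 ALLOC][7-9 FREE][10-13 ALLOC][14-22 ALLOC][23-31 FREE]
Op 9: e = realloc(e, 1) -> e = 6; heap: [0-5 ALLOC][6-6 ALLOC][7-9 FREE][10-13 ALLOC][14-22 ALLOC][23-31 FREE]
Free blocks: [3 9] total_free=12 largest=9 -> 100*(12-9)/12 = 300/12 = 25

Answer: 25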